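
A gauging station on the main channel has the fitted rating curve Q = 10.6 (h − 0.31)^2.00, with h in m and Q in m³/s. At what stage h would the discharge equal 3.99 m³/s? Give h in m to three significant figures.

h − h₀ = (Q/C)^(1/b) = (3.99/10.6)^(1/2.00) = 0.6135 m
h = 0.31 + 0.6135 = 0.9235 m

0.924 m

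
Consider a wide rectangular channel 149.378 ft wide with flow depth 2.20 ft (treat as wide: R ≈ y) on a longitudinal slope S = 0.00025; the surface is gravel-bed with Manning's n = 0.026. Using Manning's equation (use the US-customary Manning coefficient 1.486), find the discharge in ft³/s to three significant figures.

502 ft³/s

A = b·y = 149.378 × 2.20 = 328.6 ft²
Wide channel: R ≈ y = 2.20 ft
Q = (1.486/n)·A·R^(2/3)·S^(1/2) = (1.486/0.026) × 328.6 × 2.200^(2/3) × 0.00025^(1/2) = 502.4 ft³/s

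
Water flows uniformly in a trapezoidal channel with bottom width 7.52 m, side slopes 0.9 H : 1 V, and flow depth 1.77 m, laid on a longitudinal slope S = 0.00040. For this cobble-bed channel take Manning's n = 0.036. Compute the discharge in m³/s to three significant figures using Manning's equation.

A = (b + z·y)·y = (7.52 + 0.9×1.77)×1.77 = 16.13 m²
P = b + 2y√(1+z²) = 7.52 + 2×1.77×√(1+0.9²) = 12.28 m
R = A/P = 16.13/12.28 = 1.313 m
Q = (1/n)·A·R^(2/3)·S^(1/2) = (1/0.036) × 16.13 × 1.313^(2/3) × 0.00040^(1/2) = 10.75 m³/s

10.7 m³/s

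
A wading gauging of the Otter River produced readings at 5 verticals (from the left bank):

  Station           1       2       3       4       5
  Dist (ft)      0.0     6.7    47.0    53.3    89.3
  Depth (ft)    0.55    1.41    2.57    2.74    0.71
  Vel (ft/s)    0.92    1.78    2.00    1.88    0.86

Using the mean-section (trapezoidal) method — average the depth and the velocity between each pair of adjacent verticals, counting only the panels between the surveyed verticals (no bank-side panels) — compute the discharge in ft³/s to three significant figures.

278 ft³/s

Panel 1-2: Δb = 6.7 ft, d̄ = (0.55+1.41)/2 = 0.98, v̄ = (0.92+1.78)/2 = 1.35 → q = 6.7×0.98×1.35 = 8.864 ft³/s
Panel 2-3: Δb = 40.3 ft, d̄ = (1.41+2.57)/2 = 1.99, v̄ = (1.78+2.00)/2 = 1.89 → q = 40.3×1.99×1.89 = 151.6 ft³/s
Panel 3-4: Δb = 6.3 ft, d̄ = (2.57+2.74)/2 = 2.655, v̄ = (2.00+1.88)/2 = 1.94 → q = 6.3×2.655×1.94 = 32.45 ft³/s
Panel 4-5: Δb = 36 ft, d̄ = (2.74+0.71)/2 = 1.725, v̄ = (1.88+0.86)/2 = 1.37 → q = 36×1.725×1.37 = 85.08 ft³/s
Q = Σ q = 278.0 ft³/s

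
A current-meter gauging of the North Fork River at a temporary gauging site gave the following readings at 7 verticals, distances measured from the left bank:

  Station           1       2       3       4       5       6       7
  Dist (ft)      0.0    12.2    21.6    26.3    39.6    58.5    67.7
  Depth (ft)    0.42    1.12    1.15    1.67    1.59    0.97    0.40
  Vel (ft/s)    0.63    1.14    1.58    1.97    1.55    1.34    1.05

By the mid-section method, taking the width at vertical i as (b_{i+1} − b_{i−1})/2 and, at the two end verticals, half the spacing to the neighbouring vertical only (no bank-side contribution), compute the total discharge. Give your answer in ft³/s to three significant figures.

118 ft³/s

w_1 = (12.2 − 0.0)/2 = 6.1 ft; q_1 = 0.63 × 0.42 × 6.1 = 1.614 ft³/s
w_2 = (21.6 − 0.0)/2 = 10.8 ft; q_2 = 1.14 × 1.12 × 10.8 = 13.79 ft³/s
w_3 = (26.3 − 12.2)/2 = 7.05 ft; q_3 = 1.58 × 1.15 × 7.05 = 12.81 ft³/s
w_4 = (39.6 − 21.6)/2 = 9 ft; q_4 = 1.97 × 1.67 × 9 = 29.61 ft³/s
w_5 = (58.5 − 26.3)/2 = 16.1 ft; q_5 = 1.55 × 1.59 × 16.1 = 39.68 ft³/s
w_6 = (67.7 − 39.6)/2 = 14.05 ft; q_6 = 1.34 × 0.97 × 14.05 = 18.26 ft³/s
w_7 = (67.7 − 58.5)/2 = 4.6 ft; q_7 = 1.05 × 0.40 × 4.6 = 1.932 ft³/s
Q = Σ qᵢ = 117.7 ft³/s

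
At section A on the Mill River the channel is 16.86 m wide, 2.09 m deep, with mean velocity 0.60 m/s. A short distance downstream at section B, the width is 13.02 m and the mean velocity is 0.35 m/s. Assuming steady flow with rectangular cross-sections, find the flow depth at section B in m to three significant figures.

4.64 m

Q = A₁V₁ = (16.86×2.09) × 0.60 = 21.14 m³/s
d₂ = Q/(b₂ V₂) = 21.14/(13.02×0.35) = 4.640 m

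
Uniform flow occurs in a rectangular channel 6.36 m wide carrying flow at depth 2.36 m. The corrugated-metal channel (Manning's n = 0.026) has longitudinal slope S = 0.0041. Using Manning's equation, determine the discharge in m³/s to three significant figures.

A = b·y = 6.36 × 2.36 = 15.01 m²
P = b + 2y = 6.36 + 2×2.36 = 11.08 m
R = A/P = 15.01/11.08 = 1.355 m
Q = (1/n)·A·R^(2/3)·S^(1/2) = (1/0.026) × 15.01 × 1.355^(2/3) × 0.0041^(1/2) = 45.26 m³/s

45.3 m³/s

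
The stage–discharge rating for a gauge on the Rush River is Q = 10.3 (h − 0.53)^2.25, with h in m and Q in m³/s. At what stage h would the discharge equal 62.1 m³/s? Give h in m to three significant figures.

h − h₀ = (Q/C)^(1/b) = (62.1/10.3)^(1/2.25) = 2.222 m
h = 0.53 + 2.222 = 2.752 m

2.75 m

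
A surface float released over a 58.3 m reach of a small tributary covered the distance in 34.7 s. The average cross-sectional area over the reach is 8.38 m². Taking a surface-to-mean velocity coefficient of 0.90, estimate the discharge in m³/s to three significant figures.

12.7 m³/s

v_surface = L / t̄ = 58.3 / 34.7 = 1.680 m/s
v_mean = 0.90 × 1.680 = 1.512 m/s
Q = A × v_mean = 8.38 × 1.512 = 12.67 m³/s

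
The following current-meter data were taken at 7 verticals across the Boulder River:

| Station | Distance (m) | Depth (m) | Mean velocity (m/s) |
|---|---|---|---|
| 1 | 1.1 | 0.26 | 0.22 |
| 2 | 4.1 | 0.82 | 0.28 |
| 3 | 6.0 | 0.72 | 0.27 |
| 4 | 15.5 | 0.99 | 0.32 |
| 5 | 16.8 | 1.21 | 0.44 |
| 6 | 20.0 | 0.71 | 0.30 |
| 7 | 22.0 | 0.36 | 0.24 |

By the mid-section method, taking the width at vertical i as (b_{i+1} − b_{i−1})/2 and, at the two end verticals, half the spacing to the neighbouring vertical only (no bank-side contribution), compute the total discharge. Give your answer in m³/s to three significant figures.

w_1 = (4.1 − 1.1)/2 = 1.5 m; q_1 = 0.22 × 0.26 × 1.5 = 0.08580 m³/s
w_2 = (6.0 − 1.1)/2 = 2.45 m; q_2 = 0.28 × 0.82 × 2.45 = 0.5625 m³/s
w_3 = (15.5 − 4.1)/2 = 5.7 m; q_3 = 0.27 × 0.72 × 5.7 = 1.108 m³/s
w_4 = (16.8 − 6.0)/2 = 5.4 m; q_4 = 0.32 × 0.99 × 5.4 = 1.711 m³/s
w_5 = (20.0 − 15.5)/2 = 2.25 m; q_5 = 0.44 × 1.21 × 2.25 = 1.198 m³/s
w_6 = (22.0 − 16.8)/2 = 2.6 m; q_6 = 0.30 × 0.71 × 2.6 = 0.5538 m³/s
w_7 = (22.0 − 20.0)/2 = 1 m; q_7 = 0.24 × 0.36 × 1 = 0.08640 m³/s
Q = Σ qᵢ = 5.305 m³/s

5.31 m³/s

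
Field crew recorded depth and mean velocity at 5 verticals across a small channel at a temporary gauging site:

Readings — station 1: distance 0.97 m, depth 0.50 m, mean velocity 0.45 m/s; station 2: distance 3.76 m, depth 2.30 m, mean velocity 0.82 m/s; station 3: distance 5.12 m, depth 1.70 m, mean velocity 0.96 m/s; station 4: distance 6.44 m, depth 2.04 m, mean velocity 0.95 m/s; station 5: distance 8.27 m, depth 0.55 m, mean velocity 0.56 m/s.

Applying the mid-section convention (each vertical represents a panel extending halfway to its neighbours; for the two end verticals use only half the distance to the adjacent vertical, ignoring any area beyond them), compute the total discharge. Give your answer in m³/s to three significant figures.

w_1 = (3.76 − 0.97)/2 = 1.395 m; q_1 = 0.45 × 0.50 × 1.395 = 0.3139 m³/s
w_2 = (5.12 − 0.97)/2 = 2.075 m; q_2 = 0.82 × 2.30 × 2.075 = 3.913 m³/s
w_3 = (6.44 − 3.76)/2 = 1.34 m; q_3 = 0.96 × 1.70 × 1.34 = 2.187 m³/s
w_4 = (8.27 − 5.12)/2 = 1.575 m; q_4 = 0.95 × 2.04 × 1.575 = 3.052 m³/s
w_5 = (8.27 − 6.44)/2 = 0.915 m; q_5 = 0.56 × 0.55 × 0.915 = 0.2818 m³/s
Q = Σ qᵢ = 9.748 m³/s

9.75 m³/s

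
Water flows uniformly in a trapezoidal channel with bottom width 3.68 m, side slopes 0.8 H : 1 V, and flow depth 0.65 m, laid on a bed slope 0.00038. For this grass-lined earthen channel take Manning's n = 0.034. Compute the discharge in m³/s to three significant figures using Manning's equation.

1.00 m³/s

A = (b + z·y)·y = (3.68 + 0.8×0.65)×0.65 = 2.730 m²
P = b + 2y√(1+z²) = 3.68 + 2×0.65×√(1+0.8²) = 5.345 m
R = A/P = 2.730/5.345 = 0.5108 m
Q = (1/n)·A·R^(2/3)·S^(1/2) = (1/0.034) × 2.730 × 0.5108^(2/3) × 0.00038^(1/2) = 1.000 m³/s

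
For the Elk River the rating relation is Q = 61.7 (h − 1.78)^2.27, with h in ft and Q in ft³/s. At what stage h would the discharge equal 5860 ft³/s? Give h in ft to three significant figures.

h − h₀ = (Q/C)^(1/b) = (5860/61.7)^(1/2.27) = 7.434 ft
h = 1.78 + 7.434 = 9.214 ft

9.21 ft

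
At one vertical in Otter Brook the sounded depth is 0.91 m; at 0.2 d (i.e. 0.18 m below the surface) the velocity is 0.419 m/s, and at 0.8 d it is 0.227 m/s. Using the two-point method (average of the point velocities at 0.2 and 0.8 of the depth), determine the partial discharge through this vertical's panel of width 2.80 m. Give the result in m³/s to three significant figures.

0.823 m³/s

v̄ = (0.419 + 0.227) / 2 = 0.3230 m/s
q = v̄ × d × w = 0.3230 × 0.91 × 2.80 = 0.8230 m³/s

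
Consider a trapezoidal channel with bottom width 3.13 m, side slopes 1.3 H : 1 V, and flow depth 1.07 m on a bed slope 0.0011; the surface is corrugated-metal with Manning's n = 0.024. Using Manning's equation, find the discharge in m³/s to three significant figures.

5.41 m³/s

A = (b + z·y)·y = (3.13 + 1.3×1.07)×1.07 = 4.837 m²
P = b + 2y√(1+z²) = 3.13 + 2×1.07×√(1+1.3²) = 6.640 m
R = A/P = 4.837/6.640 = 0.7285 m
Q = (1/n)·A·R^(2/3)·S^(1/2) = (1/0.024) × 4.837 × 0.7285^(2/3) × 0.0011^(1/2) = 5.413 m³/s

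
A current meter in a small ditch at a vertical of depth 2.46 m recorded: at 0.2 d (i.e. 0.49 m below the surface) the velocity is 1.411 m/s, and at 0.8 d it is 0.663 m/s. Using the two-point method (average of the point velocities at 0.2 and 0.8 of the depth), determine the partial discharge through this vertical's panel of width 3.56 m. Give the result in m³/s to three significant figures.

9.08 m³/s

v̄ = (1.411 + 0.663) / 2 = 1.037 m/s
q = v̄ × d × w = 1.037 × 2.46 × 3.56 = 9.082 m³/s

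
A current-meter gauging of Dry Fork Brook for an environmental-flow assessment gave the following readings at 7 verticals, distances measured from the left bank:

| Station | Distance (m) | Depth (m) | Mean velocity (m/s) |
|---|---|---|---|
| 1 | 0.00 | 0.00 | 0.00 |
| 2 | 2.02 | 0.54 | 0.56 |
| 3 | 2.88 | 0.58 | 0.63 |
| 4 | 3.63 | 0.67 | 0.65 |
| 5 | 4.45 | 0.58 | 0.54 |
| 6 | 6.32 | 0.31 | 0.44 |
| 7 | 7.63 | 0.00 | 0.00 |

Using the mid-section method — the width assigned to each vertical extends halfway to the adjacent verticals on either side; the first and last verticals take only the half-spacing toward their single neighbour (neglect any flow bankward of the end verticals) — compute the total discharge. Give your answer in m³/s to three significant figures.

w_2 = (2.88 − 0.00)/2 = 1.44 m; q_2 = 0.56 × 0.54 × 1.44 = 0.4355 m³/s
w_3 = (3.63 − 2.02)/2 = 0.805 m; q_3 = 0.63 × 0.58 × 0.805 = 0.2941 m³/s
w_4 = (4.45 − 2.88)/2 = 0.785 m; q_4 = 0.65 × 0.67 × 0.785 = 0.3419 m³/s
w_5 = (6.32 − 3.63)/2 = 1.345 m; q_5 = 0.54 × 0.58 × 1.345 = 0.4213 m³/s
w_6 = (7.63 − 4.45)/2 = 1.59 m; q_6 = 0.44 × 0.31 × 1.59 = 0.2169 m³/s
Stations 1, 7 contribute zero (depth or velocity is 0).
Q = Σ qᵢ = 1.710 m³/s

1.71 m³/s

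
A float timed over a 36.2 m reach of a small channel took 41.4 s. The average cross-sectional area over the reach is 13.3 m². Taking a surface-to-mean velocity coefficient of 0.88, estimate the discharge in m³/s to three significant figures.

v_surface = L / t̄ = 36.2 / 41.4 = 0.8744 m/s
v_mean = 0.88 × 0.8744 = 0.7695 m/s
Q = A × v_mean = 13.3 × 0.7695 = 10.23 m³/s

10.2 m³/s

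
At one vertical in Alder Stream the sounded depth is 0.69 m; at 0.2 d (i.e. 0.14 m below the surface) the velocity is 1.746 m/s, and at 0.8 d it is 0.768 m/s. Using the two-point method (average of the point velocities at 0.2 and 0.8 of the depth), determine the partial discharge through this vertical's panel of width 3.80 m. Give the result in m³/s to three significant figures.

3.30 m³/s

v̄ = (1.746 + 0.768) / 2 = 1.257 m/s
q = v̄ × d × w = 1.257 × 0.69 × 3.80 = 3.296 m³/s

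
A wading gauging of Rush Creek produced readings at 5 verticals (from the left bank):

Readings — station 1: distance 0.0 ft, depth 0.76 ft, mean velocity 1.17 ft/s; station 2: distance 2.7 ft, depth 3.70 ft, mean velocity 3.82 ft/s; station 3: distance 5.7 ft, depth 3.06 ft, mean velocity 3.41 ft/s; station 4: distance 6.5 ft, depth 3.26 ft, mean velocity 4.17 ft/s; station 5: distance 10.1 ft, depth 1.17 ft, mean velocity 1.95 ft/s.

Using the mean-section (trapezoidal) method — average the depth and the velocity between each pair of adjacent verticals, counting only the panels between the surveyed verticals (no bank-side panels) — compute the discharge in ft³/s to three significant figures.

Panel 1-2: Δb = 2.7 ft, d̄ = (0.76+3.70)/2 = 2.23, v̄ = (1.17+3.82)/2 = 2.495 → q = 2.7×2.23×2.495 = 15.02 ft³/s
Panel 2-3: Δb = 3 ft, d̄ = (3.70+3.06)/2 = 3.38, v̄ = (3.82+3.41)/2 = 3.615 → q = 3×3.38×3.615 = 36.66 ft³/s
Panel 3-4: Δb = 0.8 ft, d̄ = (3.06+3.26)/2 = 3.16, v̄ = (3.41+4.17)/2 = 3.79 → q = 0.8×3.16×3.79 = 9.581 ft³/s
Panel 4-5: Δb = 3.6 ft, d̄ = (3.26+1.17)/2 = 2.215, v̄ = (4.17+1.95)/2 = 3.06 → q = 3.6×2.215×3.06 = 24.40 ft³/s
Q = Σ q = 85.66 ft³/s

85.7 ft³/s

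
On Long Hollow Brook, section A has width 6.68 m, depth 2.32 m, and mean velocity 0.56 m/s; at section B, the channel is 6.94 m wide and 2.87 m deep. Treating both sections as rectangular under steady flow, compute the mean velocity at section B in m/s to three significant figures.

Q = A₁V₁ = (6.68×2.32) × 0.56 = 8.679 m³/s
A₂ = 6.94 × 2.87 = 19.92 m²
V₂ = Q/A₂ = 8.679/19.92 = 0.4357 m/s

0.436 m/s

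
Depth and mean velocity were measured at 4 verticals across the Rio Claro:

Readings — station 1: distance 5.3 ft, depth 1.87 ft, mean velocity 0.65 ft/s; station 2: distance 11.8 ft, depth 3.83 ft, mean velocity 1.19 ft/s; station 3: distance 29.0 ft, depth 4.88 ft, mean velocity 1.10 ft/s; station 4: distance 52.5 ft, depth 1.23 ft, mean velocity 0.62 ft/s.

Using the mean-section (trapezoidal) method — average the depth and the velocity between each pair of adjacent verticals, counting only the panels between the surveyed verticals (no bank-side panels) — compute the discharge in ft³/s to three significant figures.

Panel 1-2: Δb = 6.5 ft, d̄ = (1.87+3.83)/2 = 2.85, v̄ = (0.65+1.19)/2 = 0.92 → q = 6.5×2.85×0.92 = 17.04 ft³/s
Panel 2-3: Δb = 17.2 ft, d̄ = (3.83+4.88)/2 = 4.355, v̄ = (1.19+1.10)/2 = 1.145 → q = 17.2×4.355×1.145 = 85.77 ft³/s
Panel 3-4: Δb = 23.5 ft, d̄ = (4.88+1.23)/2 = 3.055, v̄ = (1.10+0.62)/2 = 0.86 → q = 23.5×3.055×0.86 = 61.74 ft³/s
Q = Σ q = 164.6 ft³/s

165 ft³/s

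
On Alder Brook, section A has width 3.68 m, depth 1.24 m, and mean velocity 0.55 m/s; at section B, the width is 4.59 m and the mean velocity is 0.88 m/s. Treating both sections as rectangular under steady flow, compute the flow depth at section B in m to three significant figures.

Q = A₁V₁ = (3.68×1.24) × 0.55 = 2.510 m³/s
d₂ = Q/(b₂ V₂) = 2.510/(4.59×0.88) = 0.6214 m

0.621 m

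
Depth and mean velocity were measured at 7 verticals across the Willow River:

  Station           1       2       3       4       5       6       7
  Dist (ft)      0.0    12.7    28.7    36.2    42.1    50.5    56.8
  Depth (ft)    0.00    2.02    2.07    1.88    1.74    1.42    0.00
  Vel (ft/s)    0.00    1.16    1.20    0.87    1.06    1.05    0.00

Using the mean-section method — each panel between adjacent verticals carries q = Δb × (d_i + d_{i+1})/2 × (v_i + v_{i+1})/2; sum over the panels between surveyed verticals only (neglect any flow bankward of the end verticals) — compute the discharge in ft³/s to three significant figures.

Panel 1-2: Δb = 12.7 ft, d̄ = (0.00+2.02)/2 = 1.01, v̄ = (0.00+1.16)/2 = 0.58 → q = 12.7×1.01×0.58 = 7.440 ft³/s
Panel 2-3: Δb = 16 ft, d̄ = (2.02+2.07)/2 = 2.045, v̄ = (1.16+1.20)/2 = 1.18 → q = 16×2.045×1.18 = 38.61 ft³/s
Panel 3-4: Δb = 7.5 ft, d̄ = (2.07+1.88)/2 = 1.975, v̄ = (1.20+0.87)/2 = 1.035 → q = 7.5×1.975×1.035 = 15.33 ft³/s
Panel 4-5: Δb = 5.9 ft, d̄ = (1.88+1.74)/2 = 1.81, v̄ = (0.87+1.06)/2 = 0.965 → q = 5.9×1.81×0.965 = 10.31 ft³/s
Panel 5-6: Δb = 8.4 ft, d̄ = (1.74+1.42)/2 = 1.58, v̄ = (1.06+1.05)/2 = 1.055 → q = 8.4×1.58×1.055 = 14.00 ft³/s
Panel 6-7: Δb = 6.3 ft, d̄ = (1.42+0.00)/2 = 0.71, v̄ = (1.05+0.00)/2 = 0.525 → q = 6.3×0.71×0.525 = 2.348 ft³/s
Q = Σ q = 88.04 ft³/s

88.0 ft³/s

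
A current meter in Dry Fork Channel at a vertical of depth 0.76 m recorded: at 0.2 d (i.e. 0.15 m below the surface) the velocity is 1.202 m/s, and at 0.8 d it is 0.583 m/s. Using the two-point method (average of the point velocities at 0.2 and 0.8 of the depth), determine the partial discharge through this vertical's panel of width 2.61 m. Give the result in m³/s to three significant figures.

v̄ = (1.202 + 0.583) / 2 = 0.8925 m/s
q = v̄ × d × w = 0.8925 × 0.76 × 2.61 = 1.770 m³/s

1.77 m³/s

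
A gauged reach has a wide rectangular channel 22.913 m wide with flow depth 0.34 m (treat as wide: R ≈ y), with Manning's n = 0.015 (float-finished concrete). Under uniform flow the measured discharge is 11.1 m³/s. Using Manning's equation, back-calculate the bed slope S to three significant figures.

0.00192

A = b·y = 22.913 × 0.34 = 7.790 m²
Wide channel: R ≈ y = 0.34 m
S = (Q·n / (1·A·R^(2/3)))² = (11.1×0.015 / (1×7.790×0.4871))² = 0.001925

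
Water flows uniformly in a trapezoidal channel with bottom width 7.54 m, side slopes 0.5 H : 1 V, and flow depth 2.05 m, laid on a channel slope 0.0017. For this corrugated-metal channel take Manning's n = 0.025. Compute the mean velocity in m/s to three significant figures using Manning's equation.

2.11 m/s

A = (b + z·y)·y = (7.54 + 0.5×2.05)×2.05 = 17.56 m²
P = b + 2y√(1+z²) = 7.54 + 2×2.05×√(1+0.5²) = 12.12 m
R = A/P = 17.56/12.12 = 1.448 m
Q = (1/n)·A·R^(2/3)·S^(1/2) = (1/0.025) × 17.56 × 1.448^(2/3) × 0.0017^(1/2) = 37.07 m³/s
V = Q/A = 37.07/17.56 = 2.111 m/s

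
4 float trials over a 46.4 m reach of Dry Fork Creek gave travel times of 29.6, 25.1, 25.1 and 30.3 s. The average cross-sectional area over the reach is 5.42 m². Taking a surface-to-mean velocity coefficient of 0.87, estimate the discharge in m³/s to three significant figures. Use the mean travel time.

t̄ = (29.6 + 25.1 + 25.1 + 30.3) / 4 = 27.525 s
v_surface = L / t̄ = 46.4 / 27.525 = 1.686 m/s
v_mean = 0.87 × 1.686 = 1.467 m/s
Q = A × v_mean = 5.42 × 1.467 = 7.949 m³/s

7.95 m³/s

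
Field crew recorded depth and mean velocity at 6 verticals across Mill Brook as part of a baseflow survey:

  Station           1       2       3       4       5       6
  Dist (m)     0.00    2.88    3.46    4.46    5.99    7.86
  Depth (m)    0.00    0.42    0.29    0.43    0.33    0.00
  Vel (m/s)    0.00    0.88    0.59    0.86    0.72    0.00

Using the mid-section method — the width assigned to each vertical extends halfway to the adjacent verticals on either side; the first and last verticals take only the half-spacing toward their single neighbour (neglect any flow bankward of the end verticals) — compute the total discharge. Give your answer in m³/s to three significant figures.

w_2 = (3.46 − 0.00)/2 = 1.73 m; q_2 = 0.88 × 0.42 × 1.73 = 0.6394 m³/s
w_3 = (4.46 − 2.88)/2 = 0.79 m; q_3 = 0.59 × 0.29 × 0.79 = 0.1352 m³/s
w_4 = (5.99 − 3.46)/2 = 1.265 m; q_4 = 0.86 × 0.43 × 1.265 = 0.4678 m³/s
w_5 = (7.86 − 4.46)/2 = 1.7 m; q_5 = 0.72 × 0.33 × 1.7 = 0.4039 m³/s
Stations 1, 6 contribute zero (depth or velocity is 0).
Q = Σ qᵢ = 1.646 m³/s

1.65 m³/s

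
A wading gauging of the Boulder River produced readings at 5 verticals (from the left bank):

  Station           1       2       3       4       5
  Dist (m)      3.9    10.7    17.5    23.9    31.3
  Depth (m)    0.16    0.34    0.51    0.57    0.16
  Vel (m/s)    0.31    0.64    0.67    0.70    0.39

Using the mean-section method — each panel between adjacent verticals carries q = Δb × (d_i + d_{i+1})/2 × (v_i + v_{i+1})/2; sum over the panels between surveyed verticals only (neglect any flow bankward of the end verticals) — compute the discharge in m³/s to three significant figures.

6.54 m³/s

Panel 1-2: Δb = 6.8 m, d̄ = (0.16+0.34)/2 = 0.25, v̄ = (0.31+0.64)/2 = 0.475 → q = 6.8×0.25×0.475 = 0.8075 m³/s
Panel 2-3: Δb = 6.8 m, d̄ = (0.34+0.51)/2 = 0.425, v̄ = (0.64+0.67)/2 = 0.655 → q = 6.8×0.425×0.655 = 1.893 m³/s
Panel 3-4: Δb = 6.4 m, d̄ = (0.51+0.57)/2 = 0.54, v̄ = (0.67+0.70)/2 = 0.685 → q = 6.4×0.54×0.685 = 2.367 m³/s
Panel 4-5: Δb = 7.4 m, d̄ = (0.57+0.16)/2 = 0.365, v̄ = (0.70+0.39)/2 = 0.545 → q = 7.4×0.365×0.545 = 1.472 m³/s
Q = Σ q = 6.540 m³/s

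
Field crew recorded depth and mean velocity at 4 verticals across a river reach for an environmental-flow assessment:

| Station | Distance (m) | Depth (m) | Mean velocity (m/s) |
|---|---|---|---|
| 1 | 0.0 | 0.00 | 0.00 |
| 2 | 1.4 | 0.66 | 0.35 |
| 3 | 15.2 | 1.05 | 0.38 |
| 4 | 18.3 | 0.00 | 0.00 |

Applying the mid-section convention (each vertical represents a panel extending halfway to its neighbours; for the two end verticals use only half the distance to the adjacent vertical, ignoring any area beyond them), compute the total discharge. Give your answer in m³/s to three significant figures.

w_2 = (15.2 − 0.0)/2 = 7.6 m; q_2 = 0.35 × 0.66 × 7.6 = 1.756 m³/s
w_3 = (18.3 − 1.4)/2 = 8.45 m; q_3 = 0.38 × 1.05 × 8.45 = 3.372 m³/s
Stations 1, 4 contribute zero (depth or velocity is 0).
Q = Σ qᵢ = 5.127 m³/s

5.13 m³/s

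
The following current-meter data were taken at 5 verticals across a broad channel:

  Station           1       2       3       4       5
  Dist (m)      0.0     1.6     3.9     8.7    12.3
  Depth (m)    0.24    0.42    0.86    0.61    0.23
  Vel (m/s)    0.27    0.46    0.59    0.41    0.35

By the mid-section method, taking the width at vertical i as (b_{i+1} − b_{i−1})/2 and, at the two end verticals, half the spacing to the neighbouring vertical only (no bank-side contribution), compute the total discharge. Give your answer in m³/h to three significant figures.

w_1 = (1.6 − 0.0)/2 = 0.8 m; q_1 = 0.27 × 0.24 × 0.8 = 0.05184 m³/s
w_2 = (3.9 − 0.0)/2 = 1.95 m; q_2 = 0.46 × 0.42 × 1.95 = 0.3767 m³/s
w_3 = (8.7 − 1.6)/2 = 3.55 m; q_3 = 0.59 × 0.86 × 3.55 = 1.801 m³/s
w_4 = (12.3 − 3.9)/2 = 4.2 m; q_4 = 0.41 × 0.61 × 4.2 = 1.050 m³/s
w_5 = (12.3 − 8.7)/2 = 1.8 m; q_5 = 0.35 × 0.23 × 1.8 = 0.1449 m³/s
Q = Σ qᵢ = 3.425 m³/s
= 3.425 × 3600 = 12330 m³/h

12300 m³/h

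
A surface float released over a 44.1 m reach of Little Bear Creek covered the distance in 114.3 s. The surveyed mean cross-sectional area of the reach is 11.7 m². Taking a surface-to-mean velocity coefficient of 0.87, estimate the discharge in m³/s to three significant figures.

v_surface = L / t̄ = 44.1 / 114.3 = 0.3858 m/s
v_mean = 0.87 × 0.3858 = 0.3357 m/s
Q = A × v_mean = 11.7 × 0.3357 = 3.927 m³/s

3.93 m³/s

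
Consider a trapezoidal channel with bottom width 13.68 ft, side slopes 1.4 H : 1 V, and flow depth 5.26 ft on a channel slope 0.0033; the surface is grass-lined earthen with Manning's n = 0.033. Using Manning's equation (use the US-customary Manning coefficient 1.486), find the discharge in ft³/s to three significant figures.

A = (b + z·y)·y = (13.68 + 1.4×5.26)×5.26 = 110.7 ft²
P = b + 2y√(1+z²) = 13.68 + 2×5.26×√(1+1.4²) = 31.78 ft
R = A/P = 110.7/31.78 = 3.483 ft
Q = (1.486/n)·A·R^(2/3)·S^(1/2) = (1.486/0.033) × 110.7 × 3.483^(2/3) × 0.0033^(1/2) = 657.9 ft³/s

658 ft³/s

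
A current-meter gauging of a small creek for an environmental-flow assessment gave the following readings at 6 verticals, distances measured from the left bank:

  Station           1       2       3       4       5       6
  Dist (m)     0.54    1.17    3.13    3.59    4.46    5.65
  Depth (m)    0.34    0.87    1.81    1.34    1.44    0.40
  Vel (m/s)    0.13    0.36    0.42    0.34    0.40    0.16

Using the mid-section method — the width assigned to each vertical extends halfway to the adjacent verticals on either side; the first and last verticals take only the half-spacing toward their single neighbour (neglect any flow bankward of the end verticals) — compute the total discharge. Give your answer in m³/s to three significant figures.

w_1 = (1.17 − 0.54)/2 = 0.315 m; q_1 = 0.13 × 0.34 × 0.315 = 0.01392 m³/s
w_2 = (3.13 − 0.54)/2 = 1.295 m; q_2 = 0.36 × 0.87 × 1.295 = 0.4056 m³/s
w_3 = (3.59 − 1.17)/2 = 1.21 m; q_3 = 0.42 × 1.81 × 1.21 = 0.9198 m³/s
w_4 = (4.46 − 3.13)/2 = 0.665 m; q_4 = 0.34 × 1.34 × 0.665 = 0.3030 m³/s
w_5 = (5.65 − 3.59)/2 = 1.03 m; q_5 = 0.40 × 1.44 × 1.03 = 0.5933 m³/s
w_6 = (5.65 − 4.46)/2 = 0.595 m; q_6 = 0.16 × 0.40 × 0.595 = 0.03808 m³/s
Q = Σ qᵢ = 2.274 m³/s

2.27 m³/s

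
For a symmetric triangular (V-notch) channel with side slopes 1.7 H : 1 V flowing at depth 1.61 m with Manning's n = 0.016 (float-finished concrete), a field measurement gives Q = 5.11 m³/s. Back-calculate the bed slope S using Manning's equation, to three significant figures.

0.000560

A = z·y² = 1.7×1.61² = 4.407 m²
P = 2y√(1+z²) = 2×1.61×√(1+1.7²) = 6.351 m
R = A/P = 4.407/6.351 = 0.6939 m
S = (Q·n / (1·A·R^(2/3)))² = (5.11×0.016 / (1×4.407×0.7838))² = 0.0005604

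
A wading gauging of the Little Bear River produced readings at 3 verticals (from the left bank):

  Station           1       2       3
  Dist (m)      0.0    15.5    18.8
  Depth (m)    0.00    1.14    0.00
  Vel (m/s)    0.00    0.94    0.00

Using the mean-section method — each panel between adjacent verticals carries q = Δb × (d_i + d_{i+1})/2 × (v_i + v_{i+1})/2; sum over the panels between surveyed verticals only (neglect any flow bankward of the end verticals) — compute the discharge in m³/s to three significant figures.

Panel 1-2: Δb = 15.5 m, d̄ = (0.00+1.14)/2 = 0.57, v̄ = (0.00+0.94)/2 = 0.47 → q = 15.5×0.57×0.47 = 4.152 m³/s
Panel 2-3: Δb = 3.3 m, d̄ = (1.14+0.00)/2 = 0.57, v̄ = (0.94+0.00)/2 = 0.47 → q = 3.3×0.57×0.47 = 0.8841 m³/s
Q = Σ q = 5.037 m³/s

5.04 m³/s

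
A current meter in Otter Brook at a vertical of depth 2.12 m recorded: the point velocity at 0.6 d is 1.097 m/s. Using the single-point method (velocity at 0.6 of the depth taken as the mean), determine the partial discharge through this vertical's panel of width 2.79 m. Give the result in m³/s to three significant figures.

v̄ = v₀.₆ = 1.097 m/s
q = v̄ × d × w = 1.097 × 2.12 × 2.79 = 6.489 m³/s

6.49 m³/s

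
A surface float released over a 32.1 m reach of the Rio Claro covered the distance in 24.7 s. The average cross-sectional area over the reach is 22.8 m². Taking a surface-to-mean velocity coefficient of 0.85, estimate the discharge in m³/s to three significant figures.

v_surface = L / t̄ = 32.1 / 24.7 = 1.300 m/s
v_mean = 0.85 × 1.300 = 1.105 m/s
Q = A × v_mean = 22.8 × 1.105 = 25.19 m³/s

25.2 m³/s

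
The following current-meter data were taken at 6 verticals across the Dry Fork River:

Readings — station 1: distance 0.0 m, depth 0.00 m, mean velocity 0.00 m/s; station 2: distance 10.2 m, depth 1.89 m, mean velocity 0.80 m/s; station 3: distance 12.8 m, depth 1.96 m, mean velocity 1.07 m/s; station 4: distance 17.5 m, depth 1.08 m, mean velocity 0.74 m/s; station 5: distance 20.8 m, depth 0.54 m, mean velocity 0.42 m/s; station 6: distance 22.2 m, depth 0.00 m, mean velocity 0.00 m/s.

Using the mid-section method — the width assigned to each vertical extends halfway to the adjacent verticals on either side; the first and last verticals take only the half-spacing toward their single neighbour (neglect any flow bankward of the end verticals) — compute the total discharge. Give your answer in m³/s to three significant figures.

w_2 = (12.8 − 0.0)/2 = 6.4 m; q_2 = 0.80 × 1.89 × 6.4 = 9.677 m³/s
w_3 = (17.5 − 10.2)/2 = 3.65 m; q_3 = 1.07 × 1.96 × 3.65 = 7.655 m³/s
w_4 = (20.8 − 12.8)/2 = 4 m; q_4 = 0.74 × 1.08 × 4 = 3.197 m³/s
w_5 = (22.2 − 17.5)/2 = 2.35 m; q_5 = 0.42 × 0.54 × 2.35 = 0.5330 m³/s
Stations 1, 6 contribute zero (depth or velocity is 0).
Q = Σ qᵢ = 21.06 m³/s

21.1 m³/s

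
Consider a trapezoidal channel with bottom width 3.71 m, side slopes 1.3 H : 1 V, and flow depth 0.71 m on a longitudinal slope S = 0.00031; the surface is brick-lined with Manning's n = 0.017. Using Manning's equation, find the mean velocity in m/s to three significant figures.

0.691 m/s

A = (b + z·y)·y = (3.71 + 1.3×0.71)×0.71 = 3.289 m²
P = b + 2y√(1+z²) = 3.71 + 2×0.71×√(1+1.3²) = 6.039 m
R = A/P = 3.289/6.039 = 0.5447 m
Q = (1/n)·A·R^(2/3)·S^(1/2) = (1/0.017) × 3.289 × 0.5447^(2/3) × 0.00031^(1/2) = 2.272 m³/s
V = Q/A = 2.272/3.289 = 0.6908 m/s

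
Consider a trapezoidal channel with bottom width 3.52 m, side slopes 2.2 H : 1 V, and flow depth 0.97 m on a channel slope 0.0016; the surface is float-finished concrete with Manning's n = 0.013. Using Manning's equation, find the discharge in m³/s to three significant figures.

A = (b + z·y)·y = (3.52 + 2.2×0.97)×0.97 = 5.484 m²
P = b + 2y√(1+z²) = 3.52 + 2×0.97×√(1+2.2²) = 8.208 m
R = A/P = 5.484/8.208 = 0.6682 m
Q = (1/n)·A·R^(2/3)·S^(1/2) = (1/0.013) × 5.484 × 0.6682^(2/3) × 0.0016^(1/2) = 12.90 m³/s

12.9 m³/s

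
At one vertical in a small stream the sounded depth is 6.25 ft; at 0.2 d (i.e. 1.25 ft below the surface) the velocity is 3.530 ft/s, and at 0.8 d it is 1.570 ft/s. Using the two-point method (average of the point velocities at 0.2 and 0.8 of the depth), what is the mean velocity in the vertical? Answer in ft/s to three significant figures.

2.55 ft/s

v̄ = (3.530 + 1.570) / 2 = 2.550 ft/s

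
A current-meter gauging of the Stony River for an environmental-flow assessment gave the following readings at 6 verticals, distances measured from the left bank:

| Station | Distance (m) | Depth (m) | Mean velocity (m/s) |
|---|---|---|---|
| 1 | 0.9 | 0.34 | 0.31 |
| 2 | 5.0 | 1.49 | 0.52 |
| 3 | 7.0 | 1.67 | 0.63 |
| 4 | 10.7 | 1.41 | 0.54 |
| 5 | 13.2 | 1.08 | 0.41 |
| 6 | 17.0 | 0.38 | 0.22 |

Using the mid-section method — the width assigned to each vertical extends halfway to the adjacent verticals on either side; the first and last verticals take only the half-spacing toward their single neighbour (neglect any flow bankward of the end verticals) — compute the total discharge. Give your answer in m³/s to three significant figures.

9.49 m³/s

w_1 = (5.0 − 0.9)/2 = 2.05 m; q_1 = 0.31 × 0.34 × 2.05 = 0.2161 m³/s
w_2 = (7.0 − 0.9)/2 = 3.05 m; q_2 = 0.52 × 1.49 × 3.05 = 2.363 m³/s
w_3 = (10.7 − 5.0)/2 = 2.85 m; q_3 = 0.63 × 1.67 × 2.85 = 2.998 m³/s
w_4 = (13.2 − 7.0)/2 = 3.1 m; q_4 = 0.54 × 1.41 × 3.1 = 2.360 m³/s
w_5 = (17.0 − 10.7)/2 = 3.15 m; q_5 = 0.41 × 1.08 × 3.15 = 1.395 m³/s
w_6 = (17.0 − 13.2)/2 = 1.9 m; q_6 = 0.22 × 0.38 × 1.9 = 0.1588 m³/s
Q = Σ qᵢ = 9.492 m³/s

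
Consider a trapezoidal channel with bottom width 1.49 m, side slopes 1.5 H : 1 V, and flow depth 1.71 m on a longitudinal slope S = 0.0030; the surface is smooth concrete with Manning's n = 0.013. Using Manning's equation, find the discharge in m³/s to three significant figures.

A = (b + z·y)·y = (1.49 + 1.5×1.71)×1.71 = 6.934 m²
P = b + 2y√(1+z²) = 1.49 + 2×1.71×√(1+1.5²) = 7.655 m
R = A/P = 6.934/7.655 = 0.9058 m
Q = (1/n)·A·R^(2/3)·S^(1/2) = (1/0.013) × 6.934 × 0.9058^(2/3) × 0.0030^(1/2) = 27.35 m³/s

27.3 m³/s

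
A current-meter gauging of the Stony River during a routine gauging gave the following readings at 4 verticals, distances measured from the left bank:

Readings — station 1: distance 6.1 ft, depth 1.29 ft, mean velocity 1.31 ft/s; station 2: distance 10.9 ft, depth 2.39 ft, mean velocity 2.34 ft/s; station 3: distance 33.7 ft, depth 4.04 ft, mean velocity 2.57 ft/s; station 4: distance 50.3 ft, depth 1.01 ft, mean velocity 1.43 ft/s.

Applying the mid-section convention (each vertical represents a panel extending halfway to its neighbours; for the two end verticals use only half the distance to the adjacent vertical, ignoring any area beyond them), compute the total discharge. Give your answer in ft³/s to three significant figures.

298 ft³/s

w_1 = (10.9 − 6.1)/2 = 2.4 ft; q_1 = 1.31 × 1.29 × 2.4 = 4.056 ft³/s
w_2 = (33.7 − 6.1)/2 = 13.8 ft; q_2 = 2.34 × 2.39 × 13.8 = 77.18 ft³/s
w_3 = (50.3 − 10.9)/2 = 19.7 ft; q_3 = 2.57 × 4.04 × 19.7 = 204.5 ft³/s
w_4 = (50.3 − 33.7)/2 = 8.3 ft; q_4 = 1.43 × 1.01 × 8.3 = 11.99 ft³/s
Q = Σ qᵢ = 297.8 ft³/s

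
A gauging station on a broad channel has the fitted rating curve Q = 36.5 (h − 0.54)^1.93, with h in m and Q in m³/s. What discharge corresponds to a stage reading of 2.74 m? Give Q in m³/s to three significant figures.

Q = 36.5 × (2.74 − 0.54)^1.93 = 36.5 × 2.2^1.93 = 167.2 m³/s

167 m³/s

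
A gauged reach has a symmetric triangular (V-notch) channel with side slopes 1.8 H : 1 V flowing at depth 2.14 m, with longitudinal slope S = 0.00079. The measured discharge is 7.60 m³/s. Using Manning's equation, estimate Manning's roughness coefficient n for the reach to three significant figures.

0.0292

A = z·y² = 1.8×2.14² = 8.243 m²
P = 2y√(1+z²) = 2×2.14×√(1+1.8²) = 8.813 m
R = A/P = 8.243/8.813 = 0.9353 m
n = (1/Q)·A·R^(2/3)·S^(1/2) = (1/7.60) × 8.243 × 0.9564 × 0.02811 = 0.02916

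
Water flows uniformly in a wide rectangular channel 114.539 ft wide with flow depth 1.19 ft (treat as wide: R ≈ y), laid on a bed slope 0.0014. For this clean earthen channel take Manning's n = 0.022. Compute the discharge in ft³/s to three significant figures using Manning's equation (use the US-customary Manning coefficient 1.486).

387 ft³/s

A = b·y = 114.539 × 1.19 = 136.3 ft²
Wide channel: R ≈ y = 1.19 ft
Q = (1.486/n)·A·R^(2/3)·S^(1/2) = (1.486/0.022) × 136.3 × 1.190^(2/3) × 0.0014^(1/2) = 386.8 ft³/s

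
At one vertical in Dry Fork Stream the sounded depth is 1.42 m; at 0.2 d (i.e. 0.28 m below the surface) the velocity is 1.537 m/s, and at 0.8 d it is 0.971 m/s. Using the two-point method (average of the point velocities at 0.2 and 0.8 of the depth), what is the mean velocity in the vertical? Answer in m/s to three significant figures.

1.25 m/s

v̄ = (1.537 + 0.971) / 2 = 1.254 m/s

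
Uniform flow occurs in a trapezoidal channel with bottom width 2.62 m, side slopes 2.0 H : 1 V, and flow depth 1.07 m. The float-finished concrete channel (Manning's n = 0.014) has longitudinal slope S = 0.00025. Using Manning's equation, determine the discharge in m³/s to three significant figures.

A = (b + z·y)·y = (2.62 + 2.0×1.07)×1.07 = 5.093 m²
P = b + 2y√(1+z²) = 2.62 + 2×1.07×√(1+2.0²) = 7.405 m
R = A/P = 5.093/7.405 = 0.6878 m
Q = (1/n)·A·R^(2/3)·S^(1/2) = (1/0.014) × 5.093 × 0.6878^(2/3) × 0.00025^(1/2) = 4.482 m³/s

4.48 m³/s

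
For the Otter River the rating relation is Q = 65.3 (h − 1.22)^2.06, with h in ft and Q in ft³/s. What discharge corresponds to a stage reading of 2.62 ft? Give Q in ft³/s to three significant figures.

131 ft³/s

Q = 65.3 × (2.62 − 1.22)^2.06 = 65.3 × 1.4^2.06 = 130.6 ft³/s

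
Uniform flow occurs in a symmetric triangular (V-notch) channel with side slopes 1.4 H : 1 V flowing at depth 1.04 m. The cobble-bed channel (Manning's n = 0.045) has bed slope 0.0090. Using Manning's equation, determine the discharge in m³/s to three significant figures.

A = z·y² = 1.4×1.04² = 1.514 m²
P = 2y√(1+z²) = 2×1.04×√(1+1.4²) = 3.579 m
R = A/P = 1.514/3.579 = 0.4231 m
Q = (1/n)·A·R^(2/3)·S^(1/2) = (1/0.045) × 1.514 × 0.4231^(2/3) × 0.0090^(1/2) = 1.799 m³/s

1.80 m³/s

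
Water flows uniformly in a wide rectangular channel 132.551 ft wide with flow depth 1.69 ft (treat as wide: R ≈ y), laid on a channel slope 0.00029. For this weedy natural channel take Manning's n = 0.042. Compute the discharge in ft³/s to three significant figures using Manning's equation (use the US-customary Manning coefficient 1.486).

191 ft³/s

A = b·y = 132.551 × 1.69 = 224.0 ft²
Wide channel: R ≈ y = 1.69 ft
Q = (1.486/n)·A·R^(2/3)·S^(1/2) = (1.486/0.042) × 224.0 × 1.690^(2/3) × 0.00029^(1/2) = 191.5 ft³/s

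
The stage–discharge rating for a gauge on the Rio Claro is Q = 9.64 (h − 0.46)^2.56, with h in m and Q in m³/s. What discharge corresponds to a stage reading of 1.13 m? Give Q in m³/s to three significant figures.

3.46 m³/s

Q = 9.64 × (1.13 − 0.46)^2.56 = 9.64 × 0.67^2.56 = 3.458 m³/s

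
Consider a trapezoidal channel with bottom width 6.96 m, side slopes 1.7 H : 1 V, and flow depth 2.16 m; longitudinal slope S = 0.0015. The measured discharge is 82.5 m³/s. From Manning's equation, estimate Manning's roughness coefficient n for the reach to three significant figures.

A = (b + z·y)·y = (6.96 + 1.7×2.16)×2.16 = 22.97 m²
P = b + 2y√(1+z²) = 6.96 + 2×2.16×√(1+1.7²) = 15.48 m
R = A/P = 22.97/15.48 = 1.483 m
n = (1/Q)·A·R^(2/3)·S^(1/2) = (1/82.5) × 22.97 × 1.301 × 0.03873 = 0.01402

0.0140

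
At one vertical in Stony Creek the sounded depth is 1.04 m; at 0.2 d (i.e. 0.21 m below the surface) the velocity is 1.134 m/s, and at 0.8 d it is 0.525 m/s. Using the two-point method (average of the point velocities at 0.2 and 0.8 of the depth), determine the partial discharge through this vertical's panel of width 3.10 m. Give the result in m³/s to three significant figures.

2.67 m³/s

v̄ = (1.134 + 0.525) / 2 = 0.8295 m/s
q = v̄ × d × w = 0.8295 × 1.04 × 3.10 = 2.674 m³/s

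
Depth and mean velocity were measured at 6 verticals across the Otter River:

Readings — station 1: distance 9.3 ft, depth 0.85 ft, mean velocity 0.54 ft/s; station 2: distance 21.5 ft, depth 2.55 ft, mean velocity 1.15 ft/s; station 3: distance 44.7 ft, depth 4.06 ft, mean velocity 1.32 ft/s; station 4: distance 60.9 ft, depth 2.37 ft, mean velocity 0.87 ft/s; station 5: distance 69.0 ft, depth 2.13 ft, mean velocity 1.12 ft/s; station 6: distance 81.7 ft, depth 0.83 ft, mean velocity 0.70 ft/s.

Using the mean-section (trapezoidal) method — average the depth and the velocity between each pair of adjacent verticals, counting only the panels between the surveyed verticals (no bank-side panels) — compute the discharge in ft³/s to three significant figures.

204 ft³/s

Panel 1-2: Δb = 12.2 ft, d̄ = (0.85+2.55)/2 = 1.7, v̄ = (0.54+1.15)/2 = 0.845 → q = 12.2×1.7×0.845 = 17.53 ft³/s
Panel 2-3: Δb = 23.2 ft, d̄ = (2.55+4.06)/2 = 3.305, v̄ = (1.15+1.32)/2 = 1.235 → q = 23.2×3.305×1.235 = 94.69 ft³/s
Panel 3-4: Δb = 16.2 ft, d̄ = (4.06+2.37)/2 = 3.215, v̄ = (1.32+0.87)/2 = 1.095 → q = 16.2×3.215×1.095 = 57.03 ft³/s
Panel 4-5: Δb = 8.1 ft, d̄ = (2.37+2.13)/2 = 2.25, v̄ = (0.87+1.12)/2 = 0.995 → q = 8.1×2.25×0.995 = 18.13 ft³/s
Panel 5-6: Δb = 12.7 ft, d̄ = (2.13+0.83)/2 = 1.48, v̄ = (1.12+0.70)/2 = 0.91 → q = 12.7×1.48×0.91 = 17.10 ft³/s
Q = Σ q = 204.5 ft³/s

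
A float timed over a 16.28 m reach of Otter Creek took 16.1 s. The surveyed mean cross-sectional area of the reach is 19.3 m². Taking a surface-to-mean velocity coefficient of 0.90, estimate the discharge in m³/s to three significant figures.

17.6 m³/s

v_surface = L / t̄ = 16.28 / 16.1 = 1.011 m/s
v_mean = 0.90 × 1.011 = 0.9101 m/s
Q = A × v_mean = 19.3 × 0.9101 = 17.56 m³/s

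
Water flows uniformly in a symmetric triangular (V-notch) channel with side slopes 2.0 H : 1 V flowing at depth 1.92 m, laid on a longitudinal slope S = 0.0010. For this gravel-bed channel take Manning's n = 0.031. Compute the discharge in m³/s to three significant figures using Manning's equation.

6.79 m³/s

A = z·y² = 2.0×1.92² = 7.373 m²
P = 2y√(1+z²) = 2×1.92×√(1+2.0²) = 8.587 m
R = A/P = 7.373/8.587 = 0.8587 m
Q = (1/n)·A·R^(2/3)·S^(1/2) = (1/0.031) × 7.373 × 0.8587^(2/3) × 0.0010^(1/2) = 6.794 m³/s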